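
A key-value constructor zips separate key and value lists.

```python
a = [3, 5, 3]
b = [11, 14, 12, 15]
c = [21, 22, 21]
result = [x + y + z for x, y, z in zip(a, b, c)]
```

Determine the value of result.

Step 1: zip three lists (truncates to shortest, len=3):
  3 + 11 + 21 = 35
  5 + 14 + 22 = 41
  3 + 12 + 21 = 36
Therefore result = [35, 41, 36].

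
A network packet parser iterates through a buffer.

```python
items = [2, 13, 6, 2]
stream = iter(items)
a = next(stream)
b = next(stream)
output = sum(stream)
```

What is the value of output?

Step 1: Create iterator over [2, 13, 6, 2].
Step 2: a = next() = 2, b = next() = 13.
Step 3: sum() of remaining [6, 2] = 8.
Therefore output = 8.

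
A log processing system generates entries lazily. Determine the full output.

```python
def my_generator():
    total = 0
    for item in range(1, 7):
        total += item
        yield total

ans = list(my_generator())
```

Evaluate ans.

Step 1: Generator accumulates running sum:
  item=1: total = 1, yield 1
  item=2: total = 3, yield 3
  item=3: total = 6, yield 6
  item=4: total = 10, yield 10
  item=5: total = 15, yield 15
  item=6: total = 21, yield 21
Therefore ans = [1, 3, 6, 10, 15, 21].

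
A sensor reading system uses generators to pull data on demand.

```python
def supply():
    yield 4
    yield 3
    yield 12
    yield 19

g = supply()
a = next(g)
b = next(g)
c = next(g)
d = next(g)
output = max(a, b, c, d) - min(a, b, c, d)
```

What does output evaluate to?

Step 1: Create generator and consume all values:
  a = next(g) = 4
  b = next(g) = 3
  c = next(g) = 12
  d = next(g) = 19
Step 2: max = 19, min = 3, output = 19 - 3 = 16.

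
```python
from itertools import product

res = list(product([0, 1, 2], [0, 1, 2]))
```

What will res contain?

Step 1: product([0, 1, 2], [0, 1, 2]) gives all pairs:
  (0, 0)
  (0, 1)
  (0, 2)
  (1, 0)
  (1, 1)
  (1, 2)
  (2, 0)
  (2, 1)
  (2, 2)
Therefore res = [(0, 0), (0, 1), (0, 2), (1, 0), (1, 1), (1, 2), (2, 0), (2, 1), (2, 2)].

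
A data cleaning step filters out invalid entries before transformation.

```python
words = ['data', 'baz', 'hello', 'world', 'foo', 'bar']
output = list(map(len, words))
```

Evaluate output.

Step 1: Map len() to each word:
  'data' -> 4
  'baz' -> 3
  'hello' -> 5
  'world' -> 5
  'foo' -> 3
  'bar' -> 3
Therefore output = [4, 3, 5, 5, 3, 3].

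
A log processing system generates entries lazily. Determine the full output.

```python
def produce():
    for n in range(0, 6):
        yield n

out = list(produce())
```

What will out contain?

Step 1: The generator yields each value from range(0, 6).
Step 2: list() consumes all yields: [0, 1, 2, 3, 4, 5].
Therefore out = [0, 1, 2, 3, 4, 5].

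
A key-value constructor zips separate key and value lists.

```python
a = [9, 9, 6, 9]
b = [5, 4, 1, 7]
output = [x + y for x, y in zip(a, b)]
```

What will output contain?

Step 1: Add corresponding elements:
  9 + 5 = 14
  9 + 4 = 13
  6 + 1 = 7
  9 + 7 = 16
Therefore output = [14, 13, 7, 16].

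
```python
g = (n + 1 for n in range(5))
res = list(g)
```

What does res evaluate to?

Step 1: For each n in range(5), compute n+1:
  n=0: 0+1 = 1
  n=1: 1+1 = 2
  n=2: 2+1 = 3
  n=3: 3+1 = 4
  n=4: 4+1 = 5
Therefore res = [1, 2, 3, 4, 5].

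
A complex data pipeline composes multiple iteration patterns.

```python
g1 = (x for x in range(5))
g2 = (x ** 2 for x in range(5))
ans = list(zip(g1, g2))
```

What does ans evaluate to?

Step 1: g1 produces [0, 1, 2, 3, 4].
Step 2: g2 produces [0, 1, 4, 9, 16].
Step 3: zip pairs them: [(0, 0), (1, 1), (2, 4), (3, 9), (4, 16)].
Therefore ans = [(0, 0), (1, 1), (2, 4), (3, 9), (4, 16)].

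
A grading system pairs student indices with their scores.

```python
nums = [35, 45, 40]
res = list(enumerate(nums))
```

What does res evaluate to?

Step 1: enumerate pairs each element with its index:
  (0, 35)
  (1, 45)
  (2, 40)
Therefore res = [(0, 35), (1, 45), (2, 40)].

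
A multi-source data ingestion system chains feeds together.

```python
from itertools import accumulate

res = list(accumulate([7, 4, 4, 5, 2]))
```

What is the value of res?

Step 1: accumulate computes running sums:
  + 7 = 7
  + 4 = 11
  + 4 = 15
  + 5 = 20
  + 2 = 22
Therefore res = [7, 11, 15, 20, 22].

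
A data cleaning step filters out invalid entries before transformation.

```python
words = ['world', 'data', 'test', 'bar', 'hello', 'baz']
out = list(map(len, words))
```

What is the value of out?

Step 1: Map len() to each word:
  'world' -> 5
  'data' -> 4
  'test' -> 4
  'bar' -> 3
  'hello' -> 5
  'baz' -> 3
Therefore out = [5, 4, 4, 3, 5, 3].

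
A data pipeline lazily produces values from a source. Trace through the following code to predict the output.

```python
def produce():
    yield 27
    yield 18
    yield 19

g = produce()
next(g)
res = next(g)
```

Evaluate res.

Step 1: produce() creates a generator.
Step 2: next(g) yields 27 (consumed and discarded).
Step 3: next(g) yields 18, assigned to res.
Therefore res = 18.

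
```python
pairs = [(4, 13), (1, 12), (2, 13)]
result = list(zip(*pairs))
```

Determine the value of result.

Step 1: zip(*pairs) transposes: unzips [(4, 13), (1, 12), (2, 13)] into separate sequences.
Step 2: First elements: (4, 1, 2), second elements: (13, 12, 13).
Therefore result = [(4, 1, 2), (13, 12, 13)].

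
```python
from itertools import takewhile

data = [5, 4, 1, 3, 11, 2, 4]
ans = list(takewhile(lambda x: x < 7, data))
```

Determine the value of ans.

Step 1: takewhile stops at first element >= 7:
  5 < 7: take
  4 < 7: take
  1 < 7: take
  3 < 7: take
  11 >= 7: stop
Therefore ans = [5, 4, 1, 3].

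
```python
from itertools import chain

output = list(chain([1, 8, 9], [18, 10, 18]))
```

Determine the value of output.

Step 1: chain() concatenates iterables: [1, 8, 9] + [18, 10, 18].
Therefore output = [1, 8, 9, 18, 10, 18].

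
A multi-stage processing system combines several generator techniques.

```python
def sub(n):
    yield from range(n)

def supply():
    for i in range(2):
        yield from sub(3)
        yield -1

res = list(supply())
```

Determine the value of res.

Step 1: For each i in range(2):
  i=0: yield from sub(3) -> [0, 1, 2], then yield -1
  i=1: yield from sub(3) -> [0, 1, 2], then yield -1
Therefore res = [0, 1, 2, -1, 0, 1, 2, -1].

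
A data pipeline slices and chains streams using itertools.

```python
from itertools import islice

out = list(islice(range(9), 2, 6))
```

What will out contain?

Step 1: islice(range(9), 2, 6) takes elements at indices [2, 6).
Step 2: Elements: [2, 3, 4, 5].
Therefore out = [2, 3, 4, 5].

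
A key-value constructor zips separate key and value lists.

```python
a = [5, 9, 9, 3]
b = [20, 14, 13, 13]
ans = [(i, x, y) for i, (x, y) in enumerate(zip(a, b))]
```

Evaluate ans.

Step 1: enumerate(zip(a, b)) gives index with paired elements:
  i=0: (5, 20)
  i=1: (9, 14)
  i=2: (9, 13)
  i=3: (3, 13)
Therefore ans = [(0, 5, 20), (1, 9, 14), (2, 9, 13), (3, 3, 13)].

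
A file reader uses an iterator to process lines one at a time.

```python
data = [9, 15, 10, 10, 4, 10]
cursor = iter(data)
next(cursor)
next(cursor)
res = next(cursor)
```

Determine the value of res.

Step 1: Create iterator over [9, 15, 10, 10, 4, 10].
Step 2: next() consumes 9.
Step 3: next() consumes 15.
Step 4: next() returns 10.
Therefore res = 10.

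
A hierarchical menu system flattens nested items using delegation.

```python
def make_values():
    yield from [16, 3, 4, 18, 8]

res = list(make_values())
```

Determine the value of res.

Step 1: yield from delegates to the iterable, yielding each element.
Step 2: Collected values: [16, 3, 4, 18, 8].
Therefore res = [16, 3, 4, 18, 8].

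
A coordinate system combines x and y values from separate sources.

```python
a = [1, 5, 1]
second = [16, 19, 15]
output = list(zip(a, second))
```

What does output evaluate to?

Step 1: zip pairs elements at same index:
  Index 0: (1, 16)
  Index 1: (5, 19)
  Index 2: (1, 15)
Therefore output = [(1, 16), (5, 19), (1, 15)].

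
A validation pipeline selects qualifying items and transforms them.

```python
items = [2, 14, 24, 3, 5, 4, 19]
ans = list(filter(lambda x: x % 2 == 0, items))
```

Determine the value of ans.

Step 1: Filter elements divisible by 2:
  2 % 2 = 0: kept
  14 % 2 = 0: kept
  24 % 2 = 0: kept
  3 % 2 = 1: removed
  5 % 2 = 1: removed
  4 % 2 = 0: kept
  19 % 2 = 1: removed
Therefore ans = [2, 14, 24, 4].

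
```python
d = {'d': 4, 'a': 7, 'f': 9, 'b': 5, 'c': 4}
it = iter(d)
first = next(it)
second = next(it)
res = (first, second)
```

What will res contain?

Step 1: iter(d) iterates over keys: ['d', 'a', 'f', 'b', 'c'].
Step 2: first = next(it) = 'd', second = next(it) = 'a'.
Therefore res = ('d', 'a').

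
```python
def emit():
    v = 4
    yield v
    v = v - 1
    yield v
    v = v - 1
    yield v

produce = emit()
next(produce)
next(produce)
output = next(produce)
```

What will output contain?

Step 1: Trace through generator execution:
  Yield 1: v starts at 4, yield 4
  Yield 2: v = 4 - 1 = 3, yield 3
  Yield 3: v = 3 - 1 = 2, yield 2
Step 2: First next() gets 4, second next() gets the second value, third next() yields 2.
Therefore output = 2.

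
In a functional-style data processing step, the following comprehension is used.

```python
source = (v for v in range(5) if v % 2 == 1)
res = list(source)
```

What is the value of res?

Step 1: Filter range(5) keeping only odd values:
  v=0: even, excluded
  v=1: odd, included
  v=2: even, excluded
  v=3: odd, included
  v=4: even, excluded
Therefore res = [1, 3].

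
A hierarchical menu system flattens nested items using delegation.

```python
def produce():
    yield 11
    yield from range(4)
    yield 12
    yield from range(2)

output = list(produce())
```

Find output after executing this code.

Step 1: Trace yields in order:
  yield 11
  yield 0
  yield 1
  yield 2
  yield 3
  yield 12
  yield 0
  yield 1
Therefore output = [11, 0, 1, 2, 3, 12, 0, 1].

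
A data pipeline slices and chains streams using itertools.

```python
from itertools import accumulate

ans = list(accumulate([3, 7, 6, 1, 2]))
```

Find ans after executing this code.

Step 1: accumulate computes running sums:
  + 3 = 3
  + 7 = 10
  + 6 = 16
  + 1 = 17
  + 2 = 19
Therefore ans = [3, 10, 16, 17, 19].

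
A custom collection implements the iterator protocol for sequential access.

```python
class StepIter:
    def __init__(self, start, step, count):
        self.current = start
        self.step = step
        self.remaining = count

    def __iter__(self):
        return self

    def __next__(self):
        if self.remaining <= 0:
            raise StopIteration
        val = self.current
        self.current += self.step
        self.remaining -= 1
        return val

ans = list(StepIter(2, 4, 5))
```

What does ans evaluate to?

Step 1: StepIter starts at 2, increments by 4, for 5 steps:
  Yield 2, then current += 4
  Yield 6, then current += 4
  Yield 10, then current += 4
  Yield 14, then current += 4
  Yield 18, then current += 4
Therefore ans = [2, 6, 10, 14, 18].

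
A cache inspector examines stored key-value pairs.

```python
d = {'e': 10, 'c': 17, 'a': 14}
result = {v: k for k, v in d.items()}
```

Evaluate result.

Step 1: Invert dict (swap keys and values):
  'e': 10 -> 10: 'e'
  'c': 17 -> 17: 'c'
  'a': 14 -> 14: 'a'
Therefore result = {10: 'e', 17: 'c', 14: 'a'}.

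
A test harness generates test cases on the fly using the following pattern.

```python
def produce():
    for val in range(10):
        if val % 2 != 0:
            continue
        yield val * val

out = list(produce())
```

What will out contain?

Step 1: Only yield val**2 when val is divisible by 2:
  val=0: 0 % 2 == 0, yield 0**2 = 0
  val=2: 2 % 2 == 0, yield 2**2 = 4
  val=4: 4 % 2 == 0, yield 4**2 = 16
  val=6: 6 % 2 == 0, yield 6**2 = 36
  val=8: 8 % 2 == 0, yield 8**2 = 64
Therefore out = [0, 4, 16, 36, 64].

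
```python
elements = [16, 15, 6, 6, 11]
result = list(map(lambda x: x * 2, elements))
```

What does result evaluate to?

Step 1: Apply lambda x: x * 2 to each element:
  16 -> 32
  15 -> 30
  6 -> 12
  6 -> 12
  11 -> 22
Therefore result = [32, 30, 12, 12, 22].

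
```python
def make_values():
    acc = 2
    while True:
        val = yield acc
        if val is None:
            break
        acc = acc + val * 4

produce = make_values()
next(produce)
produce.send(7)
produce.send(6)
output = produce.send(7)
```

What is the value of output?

Step 1: next() -> yield acc=2.
Step 2: send(7) -> val=7, acc = 2 + 7*4 = 30, yield 30.
Step 3: send(6) -> val=6, acc = 30 + 6*4 = 54, yield 54.
Step 4: send(7) -> val=7, acc = 54 + 7*4 = 82, yield 82.
Therefore output = 82.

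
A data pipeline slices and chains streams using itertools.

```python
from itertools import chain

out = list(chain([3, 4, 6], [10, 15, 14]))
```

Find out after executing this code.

Step 1: chain() concatenates iterables: [3, 4, 6] + [10, 15, 14].
Therefore out = [3, 4, 6, 10, 15, 14].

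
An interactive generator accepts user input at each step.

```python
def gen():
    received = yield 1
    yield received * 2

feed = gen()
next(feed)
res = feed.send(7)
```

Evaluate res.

Step 1: next(feed) advances to first yield, producing 1.
Step 2: send(7) resumes, received = 7.
Step 3: yield received * 2 = 7 * 2 = 14.
Therefore res = 14.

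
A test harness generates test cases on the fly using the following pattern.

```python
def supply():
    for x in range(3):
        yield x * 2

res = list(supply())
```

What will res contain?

Step 1: For each x in range(3), yield x * 2:
  x=0: yield 0 * 2 = 0
  x=1: yield 1 * 2 = 2
  x=2: yield 2 * 2 = 4
Therefore res = [0, 2, 4].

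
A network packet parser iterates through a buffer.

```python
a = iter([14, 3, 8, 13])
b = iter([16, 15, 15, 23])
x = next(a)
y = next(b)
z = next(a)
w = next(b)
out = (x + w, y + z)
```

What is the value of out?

Step 1: a iterates [14, 3, 8, 13], b iterates [16, 15, 15, 23].
Step 2: x = next(a) = 14, y = next(b) = 16.
Step 3: z = next(a) = 3, w = next(b) = 15.
Step 4: out = (14 + 15, 16 + 3) = (29, 19).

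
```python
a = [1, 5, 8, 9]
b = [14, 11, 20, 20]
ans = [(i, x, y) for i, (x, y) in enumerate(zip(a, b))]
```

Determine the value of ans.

Step 1: enumerate(zip(a, b)) gives index with paired elements:
  i=0: (1, 14)
  i=1: (5, 11)
  i=2: (8, 20)
  i=3: (9, 20)
Therefore ans = [(0, 1, 14), (1, 5, 11), (2, 8, 20), (3, 9, 20)].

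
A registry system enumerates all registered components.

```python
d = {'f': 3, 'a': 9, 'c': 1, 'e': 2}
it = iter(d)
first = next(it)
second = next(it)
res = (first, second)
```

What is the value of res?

Step 1: iter(d) iterates over keys: ['f', 'a', 'c', 'e'].
Step 2: first = next(it) = 'f', second = next(it) = 'a'.
Therefore res = ('f', 'a').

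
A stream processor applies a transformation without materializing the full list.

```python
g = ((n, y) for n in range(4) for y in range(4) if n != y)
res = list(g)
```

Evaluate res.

Step 1: Nested generator over range(4) x range(4) where n != y:
  (0, 0): excluded (n == y)
  (0, 1): included
  (0, 2): included
  (0, 3): included
  (1, 0): included
  (1, 1): excluded (n == y)
  (1, 2): included
  (1, 3): included
  (2, 0): included
  (2, 1): included
  (2, 2): excluded (n == y)
  (2, 3): included
  (3, 0): included
  (3, 1): included
  (3, 2): included
  (3, 3): excluded (n == y)
Therefore res = [(0, 1), (0, 2), (0, 3), (1, 0), (1, 2), (1, 3), (2, 0), (2, 1), (2, 3), (3, 0), (3, 1), (3, 2)].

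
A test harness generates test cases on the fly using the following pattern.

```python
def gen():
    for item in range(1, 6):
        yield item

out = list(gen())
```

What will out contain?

Step 1: The generator yields each value from range(1, 6).
Step 2: list() consumes all yields: [1, 2, 3, 4, 5].
Therefore out = [1, 2, 3, 4, 5].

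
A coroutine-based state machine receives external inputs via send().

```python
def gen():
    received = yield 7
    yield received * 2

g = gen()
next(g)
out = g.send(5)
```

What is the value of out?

Step 1: next(g) advances to first yield, producing 7.
Step 2: send(5) resumes, received = 5.
Step 3: yield received * 2 = 5 * 2 = 10.
Therefore out = 10.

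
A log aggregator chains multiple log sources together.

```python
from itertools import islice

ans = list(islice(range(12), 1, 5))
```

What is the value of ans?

Step 1: islice(range(12), 1, 5) takes elements at indices [1, 5).
Step 2: Elements: [1, 2, 3, 4].
Therefore ans = [1, 2, 3, 4].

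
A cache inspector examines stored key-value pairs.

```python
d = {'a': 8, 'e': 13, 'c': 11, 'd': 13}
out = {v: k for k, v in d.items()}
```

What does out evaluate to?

Step 1: Invert dict (swap keys and values):
  'a': 8 -> 8: 'a'
  'e': 13 -> 13: 'e'
  'c': 11 -> 11: 'c'
  'd': 13 -> 13: 'd'
Therefore out = {8: 'a', 13: 'd', 11: 'c'}.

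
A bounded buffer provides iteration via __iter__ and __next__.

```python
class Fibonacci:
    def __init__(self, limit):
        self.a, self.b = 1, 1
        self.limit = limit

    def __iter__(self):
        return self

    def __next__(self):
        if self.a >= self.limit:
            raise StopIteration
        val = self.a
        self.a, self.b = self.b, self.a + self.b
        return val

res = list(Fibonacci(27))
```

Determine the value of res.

Step 1: Fibonacci-like sequence (a=1, b=1) until >= 27:
  Yield 1, then a,b = 1,2
  Yield 1, then a,b = 2,3
  Yield 2, then a,b = 3,5
  Yield 3, then a,b = 5,8
  Yield 5, then a,b = 8,13
  Yield 8, then a,b = 13,21
  Yield 13, then a,b = 21,34
  Yield 21, then a,b = 34,55
Step 2: 34 >= 27, stop.
Therefore res = [1, 1, 2, 3, 5, 8, 13, 21].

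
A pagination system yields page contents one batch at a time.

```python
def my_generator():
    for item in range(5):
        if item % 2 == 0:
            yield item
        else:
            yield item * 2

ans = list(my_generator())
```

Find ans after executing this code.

Step 1: For each item in range(5), yield item if even, else item*2:
  item=0 (even): yield 0
  item=1 (odd): yield 1*2 = 2
  item=2 (even): yield 2
  item=3 (odd): yield 3*2 = 6
  item=4 (even): yield 4
Therefore ans = [0, 2, 2, 6, 4].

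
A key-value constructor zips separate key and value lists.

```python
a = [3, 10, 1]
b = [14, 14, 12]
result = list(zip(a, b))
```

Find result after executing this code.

Step 1: zip pairs elements at same index:
  Index 0: (3, 14)
  Index 1: (10, 14)
  Index 2: (1, 12)
Therefore result = [(3, 14), (10, 14), (1, 12)].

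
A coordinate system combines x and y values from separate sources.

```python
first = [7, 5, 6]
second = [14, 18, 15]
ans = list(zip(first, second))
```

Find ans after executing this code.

Step 1: zip pairs elements at same index:
  Index 0: (7, 14)
  Index 1: (5, 18)
  Index 2: (6, 15)
Therefore ans = [(7, 14), (5, 18), (6, 15)].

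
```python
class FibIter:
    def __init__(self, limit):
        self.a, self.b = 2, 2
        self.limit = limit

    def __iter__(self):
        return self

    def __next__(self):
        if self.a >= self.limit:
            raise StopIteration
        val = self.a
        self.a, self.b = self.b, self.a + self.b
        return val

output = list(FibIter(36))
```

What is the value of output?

Step 1: Fibonacci-like sequence (a=2, b=2) until >= 36:
  Yield 2, then a,b = 2,4
  Yield 2, then a,b = 4,6
  Yield 4, then a,b = 6,10
  Yield 6, then a,b = 10,16
  Yield 10, then a,b = 16,26
  Yield 16, then a,b = 26,42
  Yield 26, then a,b = 42,68
Step 2: 42 >= 36, stop.
Therefore output = [2, 2, 4, 6, 10, 16, 26].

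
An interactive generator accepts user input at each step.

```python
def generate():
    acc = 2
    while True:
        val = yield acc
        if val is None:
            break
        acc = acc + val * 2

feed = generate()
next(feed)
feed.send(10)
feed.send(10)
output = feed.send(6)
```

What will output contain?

Step 1: next() -> yield acc=2.
Step 2: send(10) -> val=10, acc = 2 + 10*2 = 22, yield 22.
Step 3: send(10) -> val=10, acc = 22 + 10*2 = 42, yield 42.
Step 4: send(6) -> val=6, acc = 42 + 6*2 = 54, yield 54.
Therefore output = 54.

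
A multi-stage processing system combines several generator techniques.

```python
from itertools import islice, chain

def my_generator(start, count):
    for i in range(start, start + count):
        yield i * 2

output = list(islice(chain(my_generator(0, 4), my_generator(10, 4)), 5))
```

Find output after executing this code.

Step 1: my_generator(0, 4) yields [0, 2, 4, 6].
Step 2: my_generator(10, 4) yields [20, 22, 24, 26].
Step 3: chain concatenates: [0, 2, 4, 6, 20, 22, 24, 26].
Step 4: islice takes first 5: [0, 2, 4, 6, 20].
Therefore output = [0, 2, 4, 6, 20].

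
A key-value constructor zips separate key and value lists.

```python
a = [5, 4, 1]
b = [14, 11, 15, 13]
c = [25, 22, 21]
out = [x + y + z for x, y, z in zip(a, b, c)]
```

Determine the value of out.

Step 1: zip three lists (truncates to shortest, len=3):
  5 + 14 + 25 = 44
  4 + 11 + 22 = 37
  1 + 15 + 21 = 37
Therefore out = [44, 37, 37].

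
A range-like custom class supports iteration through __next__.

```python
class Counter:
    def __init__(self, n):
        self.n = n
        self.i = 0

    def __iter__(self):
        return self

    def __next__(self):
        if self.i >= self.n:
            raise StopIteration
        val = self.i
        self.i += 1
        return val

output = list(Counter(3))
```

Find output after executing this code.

Step 1: Counter(3) creates an iterator counting 0 to 2.
Step 2: list() consumes all values: [0, 1, 2].
Therefore output = [0, 1, 2].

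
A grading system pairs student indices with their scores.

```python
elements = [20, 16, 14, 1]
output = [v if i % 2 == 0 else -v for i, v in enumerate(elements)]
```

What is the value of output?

Step 1: For each (i, v), keep v if i is even, negate if odd:
  i=0 (even): keep 20
  i=1 (odd): negate to -16
  i=2 (even): keep 14
  i=3 (odd): negate to -1
Therefore output = [20, -16, 14, -1].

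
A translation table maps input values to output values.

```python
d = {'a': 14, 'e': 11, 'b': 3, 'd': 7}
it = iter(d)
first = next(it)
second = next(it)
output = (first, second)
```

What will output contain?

Step 1: iter(d) iterates over keys: ['a', 'e', 'b', 'd'].
Step 2: first = next(it) = 'a', second = next(it) = 'e'.
Therefore output = ('a', 'e').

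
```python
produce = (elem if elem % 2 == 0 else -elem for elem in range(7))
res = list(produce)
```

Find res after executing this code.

Step 1: For each elem in range(7), yield elem if even, else -elem:
  elem=0: even, yield 0
  elem=1: odd, yield -1
  elem=2: even, yield 2
  elem=3: odd, yield -3
  elem=4: even, yield 4
  elem=5: odd, yield -5
  elem=6: even, yield 6
Therefore res = [0, -1, 2, -3, 4, -5, 6].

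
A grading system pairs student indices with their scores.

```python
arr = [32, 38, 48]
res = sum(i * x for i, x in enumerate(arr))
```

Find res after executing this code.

Step 1: Compute i * x for each (i, x) in enumerate([32, 38, 48]):
  i=0, x=32: 0*32 = 0
  i=1, x=38: 1*38 = 38
  i=2, x=48: 2*48 = 96
Step 2: sum = 0 + 38 + 96 = 134.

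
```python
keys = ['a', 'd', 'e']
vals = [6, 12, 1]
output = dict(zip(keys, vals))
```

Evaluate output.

Step 1: zip pairs keys with values:
  'a' -> 6
  'd' -> 12
  'e' -> 1
Therefore output = {'a': 6, 'd': 12, 'e': 1}.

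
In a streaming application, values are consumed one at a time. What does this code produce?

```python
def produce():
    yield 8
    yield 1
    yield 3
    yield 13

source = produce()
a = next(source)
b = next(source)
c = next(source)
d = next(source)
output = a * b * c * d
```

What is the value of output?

Step 1: Create generator and consume all values:
  a = next(source) = 8
  b = next(source) = 1
  c = next(source) = 3
  d = next(source) = 13
Step 2: output = 8 * 1 * 3 * 13 = 312.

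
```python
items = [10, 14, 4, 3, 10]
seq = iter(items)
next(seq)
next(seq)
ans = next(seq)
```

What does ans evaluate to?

Step 1: Create iterator over [10, 14, 4, 3, 10].
Step 2: next() consumes 10.
Step 3: next() consumes 14.
Step 4: next() returns 4.
Therefore ans = 4.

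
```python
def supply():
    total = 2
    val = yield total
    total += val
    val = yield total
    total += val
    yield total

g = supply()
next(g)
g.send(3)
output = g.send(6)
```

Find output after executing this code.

Step 1: next() -> yield total=2.
Step 2: send(3) -> val=3, total = 2+3 = 5, yield 5.
Step 3: send(6) -> val=6, total = 5+6 = 11, yield 11.
Therefore output = 11.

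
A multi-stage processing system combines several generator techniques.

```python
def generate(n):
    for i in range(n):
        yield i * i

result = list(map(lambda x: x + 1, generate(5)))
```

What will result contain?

Step 1: generate(5) yields squares: [0, 1, 4, 9, 16].
Step 2: map adds 1 to each: [1, 2, 5, 10, 17].
Therefore result = [1, 2, 5, 10, 17].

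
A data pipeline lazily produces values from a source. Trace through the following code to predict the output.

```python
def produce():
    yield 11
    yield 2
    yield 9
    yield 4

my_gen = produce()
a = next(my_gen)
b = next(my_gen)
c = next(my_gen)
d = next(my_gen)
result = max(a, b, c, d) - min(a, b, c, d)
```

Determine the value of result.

Step 1: Create generator and consume all values:
  a = next(my_gen) = 11
  b = next(my_gen) = 2
  c = next(my_gen) = 9
  d = next(my_gen) = 4
Step 2: max = 11, min = 2, result = 11 - 2 = 9.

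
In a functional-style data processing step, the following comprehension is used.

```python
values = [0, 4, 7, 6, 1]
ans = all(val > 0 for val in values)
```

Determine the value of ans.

Step 1: Check val > 0 for each element in [0, 4, 7, 6, 1]:
  0 > 0: False
  4 > 0: True
  7 > 0: True
  6 > 0: True
  1 > 0: True
Step 2: all() returns False.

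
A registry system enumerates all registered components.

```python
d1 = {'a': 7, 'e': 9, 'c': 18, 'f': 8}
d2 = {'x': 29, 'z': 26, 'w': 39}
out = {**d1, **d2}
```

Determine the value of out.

Step 1: Merge d1 and d2 (d2 values override on key conflicts).
Step 2: d1 has keys ['a', 'e', 'c', 'f'], d2 has keys ['x', 'z', 'w'].
Therefore out = {'a': 7, 'e': 9, 'c': 18, 'f': 8, 'x': 29, 'z': 26, 'w': 39}.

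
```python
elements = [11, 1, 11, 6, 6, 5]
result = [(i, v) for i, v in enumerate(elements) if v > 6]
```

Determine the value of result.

Step 1: Filter enumerate([11, 1, 11, 6, 6, 5]) keeping v > 6:
  (0, 11): 11 > 6, included
  (1, 1): 1 <= 6, excluded
  (2, 11): 11 > 6, included
  (3, 6): 6 <= 6, excluded
  (4, 6): 6 <= 6, excluded
  (5, 5): 5 <= 6, excluded
Therefore result = [(0, 11), (2, 11)].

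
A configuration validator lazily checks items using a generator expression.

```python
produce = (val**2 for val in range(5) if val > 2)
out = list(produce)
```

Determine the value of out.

Step 1: For range(5), keep val > 2, then square:
  val=0: 0 <= 2, excluded
  val=1: 1 <= 2, excluded
  val=2: 2 <= 2, excluded
  val=3: 3 > 2, yield 3**2 = 9
  val=4: 4 > 2, yield 4**2 = 16
Therefore out = [9, 16].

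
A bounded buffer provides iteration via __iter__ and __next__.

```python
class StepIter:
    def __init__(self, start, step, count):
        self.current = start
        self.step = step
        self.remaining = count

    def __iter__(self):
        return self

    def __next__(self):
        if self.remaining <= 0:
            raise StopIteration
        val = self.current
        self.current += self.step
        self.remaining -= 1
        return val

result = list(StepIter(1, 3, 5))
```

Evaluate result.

Step 1: StepIter starts at 1, increments by 3, for 5 steps:
  Yield 1, then current += 3
  Yield 4, then current += 3
  Yield 7, then current += 3
  Yield 10, then current += 3
  Yield 13, then current += 3
Therefore result = [1, 4, 7, 10, 13].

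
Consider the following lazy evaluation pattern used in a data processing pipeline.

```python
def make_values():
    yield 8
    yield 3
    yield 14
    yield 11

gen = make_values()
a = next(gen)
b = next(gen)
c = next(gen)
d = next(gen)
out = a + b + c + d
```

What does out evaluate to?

Step 1: Create generator and consume all values:
  a = next(gen) = 8
  b = next(gen) = 3
  c = next(gen) = 14
  d = next(gen) = 11
Step 2: out = 8 + 3 + 14 + 11 = 36.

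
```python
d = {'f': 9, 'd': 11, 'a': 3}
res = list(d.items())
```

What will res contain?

Step 1: d.items() returns (key, value) pairs in insertion order.
Therefore res = [('f', 9), ('d', 11), ('a', 3)].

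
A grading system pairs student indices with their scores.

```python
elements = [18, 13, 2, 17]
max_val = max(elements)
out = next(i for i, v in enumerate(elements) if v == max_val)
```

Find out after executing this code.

Step 1: max([18, 13, 2, 17]) = 18.
Step 2: Find first index where value == 18:
  Index 0: 18 == 18, found!
Therefore out = 0.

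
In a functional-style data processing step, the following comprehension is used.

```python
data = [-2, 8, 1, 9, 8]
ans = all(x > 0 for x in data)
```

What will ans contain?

Step 1: Check x > 0 for each element in [-2, 8, 1, 9, 8]:
  -2 > 0: False
  8 > 0: True
  1 > 0: True
  9 > 0: True
  8 > 0: True
Step 2: all() returns False.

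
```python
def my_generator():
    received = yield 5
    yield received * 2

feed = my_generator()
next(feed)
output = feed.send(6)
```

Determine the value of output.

Step 1: next(feed) advances to first yield, producing 5.
Step 2: send(6) resumes, received = 6.
Step 3: yield received * 2 = 6 * 2 = 12.
Therefore output = 12.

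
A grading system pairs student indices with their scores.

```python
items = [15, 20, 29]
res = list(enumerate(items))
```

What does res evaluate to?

Step 1: enumerate pairs each element with its index:
  (0, 15)
  (1, 20)
  (2, 29)
Therefore res = [(0, 15), (1, 20), (2, 29)].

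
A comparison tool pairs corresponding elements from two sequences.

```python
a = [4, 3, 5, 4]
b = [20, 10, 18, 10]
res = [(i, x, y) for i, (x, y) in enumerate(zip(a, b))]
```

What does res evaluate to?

Step 1: enumerate(zip(a, b)) gives index with paired elements:
  i=0: (4, 20)
  i=1: (3, 10)
  i=2: (5, 18)
  i=3: (4, 10)
Therefore res = [(0, 4, 20), (1, 3, 10), (2, 5, 18), (3, 4, 10)].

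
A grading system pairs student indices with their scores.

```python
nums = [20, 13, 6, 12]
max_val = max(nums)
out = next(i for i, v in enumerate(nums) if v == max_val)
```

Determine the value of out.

Step 1: max([20, 13, 6, 12]) = 20.
Step 2: Find first index where value == 20:
  Index 0: 20 == 20, found!
Therefore out = 0.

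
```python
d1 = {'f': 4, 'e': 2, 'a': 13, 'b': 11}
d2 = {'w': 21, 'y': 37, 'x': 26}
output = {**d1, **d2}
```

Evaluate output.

Step 1: Merge d1 and d2 (d2 values override on key conflicts).
Step 2: d1 has keys ['f', 'e', 'a', 'b'], d2 has keys ['w', 'y', 'x'].
Therefore output = {'f': 4, 'e': 2, 'a': 13, 'b': 11, 'w': 21, 'y': 37, 'x': 26}.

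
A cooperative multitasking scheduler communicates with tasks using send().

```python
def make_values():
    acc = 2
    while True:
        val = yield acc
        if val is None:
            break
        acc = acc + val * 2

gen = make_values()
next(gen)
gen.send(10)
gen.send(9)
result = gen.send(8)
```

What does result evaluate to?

Step 1: next() -> yield acc=2.
Step 2: send(10) -> val=10, acc = 2 + 10*2 = 22, yield 22.
Step 3: send(9) -> val=9, acc = 22 + 9*2 = 40, yield 40.
Step 4: send(8) -> val=8, acc = 40 + 8*2 = 56, yield 56.
Therefore result = 56.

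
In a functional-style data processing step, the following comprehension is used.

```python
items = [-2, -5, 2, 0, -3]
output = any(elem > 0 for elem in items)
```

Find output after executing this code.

Step 1: Check elem > 0 for each element in [-2, -5, 2, 0, -3]:
  -2 > 0: False
  -5 > 0: False
  2 > 0: True
  0 > 0: False
  -3 > 0: False
Step 2: any() returns True.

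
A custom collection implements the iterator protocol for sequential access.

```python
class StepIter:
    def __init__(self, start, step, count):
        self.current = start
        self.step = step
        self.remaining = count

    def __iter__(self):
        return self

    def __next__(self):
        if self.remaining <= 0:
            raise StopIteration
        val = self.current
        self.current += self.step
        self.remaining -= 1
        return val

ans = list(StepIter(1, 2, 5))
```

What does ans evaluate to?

Step 1: StepIter starts at 1, increments by 2, for 5 steps:
  Yield 1, then current += 2
  Yield 3, then current += 2
  Yield 5, then current += 2
  Yield 7, then current += 2
  Yield 9, then current += 2
Therefore ans = [1, 3, 5, 7, 9].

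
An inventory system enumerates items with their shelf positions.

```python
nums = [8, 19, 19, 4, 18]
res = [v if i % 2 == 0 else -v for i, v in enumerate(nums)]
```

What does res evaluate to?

Step 1: For each (i, v), keep v if i is even, negate if odd:
  i=0 (even): keep 8
  i=1 (odd): negate to -19
  i=2 (even): keep 19
  i=3 (odd): negate to -4
  i=4 (even): keep 18
Therefore res = [8, -19, 19, -4, 18].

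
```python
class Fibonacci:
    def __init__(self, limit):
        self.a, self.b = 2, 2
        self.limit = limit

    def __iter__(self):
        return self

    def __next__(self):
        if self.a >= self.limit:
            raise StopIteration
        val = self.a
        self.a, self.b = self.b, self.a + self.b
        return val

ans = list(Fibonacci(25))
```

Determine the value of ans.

Step 1: Fibonacci-like sequence (a=2, b=2) until >= 25:
  Yield 2, then a,b = 2,4
  Yield 2, then a,b = 4,6
  Yield 4, then a,b = 6,10
  Yield 6, then a,b = 10,16
  Yield 10, then a,b = 16,26
  Yield 16, then a,b = 26,42
Step 2: 26 >= 25, stop.
Therefore ans = [2, 2, 4, 6, 10, 16].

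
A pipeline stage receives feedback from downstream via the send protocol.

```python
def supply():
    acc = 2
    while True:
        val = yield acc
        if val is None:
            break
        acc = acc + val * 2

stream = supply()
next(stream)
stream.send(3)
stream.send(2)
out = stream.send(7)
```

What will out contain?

Step 1: next() -> yield acc=2.
Step 2: send(3) -> val=3, acc = 2 + 3*2 = 8, yield 8.
Step 3: send(2) -> val=2, acc = 8 + 2*2 = 12, yield 12.
Step 4: send(7) -> val=7, acc = 12 + 7*2 = 26, yield 26.
Therefore out = 26.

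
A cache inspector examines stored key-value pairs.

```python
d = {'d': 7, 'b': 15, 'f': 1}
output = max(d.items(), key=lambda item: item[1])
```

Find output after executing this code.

Step 1: Find item with maximum value:
  ('d', 7)
  ('b', 15)
  ('f', 1)
Step 2: Maximum value is 15 at key 'b'.
Therefore output = ('b', 15).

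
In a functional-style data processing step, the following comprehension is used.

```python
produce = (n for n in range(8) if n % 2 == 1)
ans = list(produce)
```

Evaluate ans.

Step 1: Filter range(8) keeping only odd values:
  n=0: even, excluded
  n=1: odd, included
  n=2: even, excluded
  n=3: odd, included
  n=4: even, excluded
  n=5: odd, included
  n=6: even, excluded
  n=7: odd, included
Therefore ans = [1, 3, 5, 7].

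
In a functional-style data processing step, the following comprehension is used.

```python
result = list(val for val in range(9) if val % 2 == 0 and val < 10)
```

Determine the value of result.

Step 1: Filter range(9) where val % 2 == 0 and val < 10:
  val=0: both conditions met, included
  val=1: excluded (1 % 2 != 0)
  val=2: both conditions met, included
  val=3: excluded (3 % 2 != 0)
  val=4: both conditions met, included
  val=5: excluded (5 % 2 != 0)
  val=6: both conditions met, included
  val=7: excluded (7 % 2 != 0)
  val=8: both conditions met, included
Therefore result = [0, 2, 4, 6, 8].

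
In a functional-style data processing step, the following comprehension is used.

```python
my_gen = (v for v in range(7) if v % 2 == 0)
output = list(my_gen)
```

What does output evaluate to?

Step 1: Filter range(7) keeping only even values:
  v=0: even, included
  v=1: odd, excluded
  v=2: even, included
  v=3: odd, excluded
  v=4: even, included
  v=5: odd, excluded
  v=6: even, included
Therefore output = [0, 2, 4, 6].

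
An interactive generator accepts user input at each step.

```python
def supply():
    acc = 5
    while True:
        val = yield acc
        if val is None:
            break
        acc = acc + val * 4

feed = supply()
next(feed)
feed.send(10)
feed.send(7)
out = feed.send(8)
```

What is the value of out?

Step 1: next() -> yield acc=5.
Step 2: send(10) -> val=10, acc = 5 + 10*4 = 45, yield 45.
Step 3: send(7) -> val=7, acc = 45 + 7*4 = 73, yield 73.
Step 4: send(8) -> val=8, acc = 73 + 8*4 = 105, yield 105.
Therefore out = 105.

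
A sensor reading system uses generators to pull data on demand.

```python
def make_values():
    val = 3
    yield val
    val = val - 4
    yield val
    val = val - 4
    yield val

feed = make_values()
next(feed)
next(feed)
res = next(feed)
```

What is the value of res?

Step 1: Trace through generator execution:
  Yield 1: val starts at 3, yield 3
  Yield 2: val = 3 - 4 = -1, yield -1
  Yield 3: val = -1 - 4 = -5, yield -5
Step 2: First next() gets 3, second next() gets the second value, third next() yields -5.
Therefore res = -5.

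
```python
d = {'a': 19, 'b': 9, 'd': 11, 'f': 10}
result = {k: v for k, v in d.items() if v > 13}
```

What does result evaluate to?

Step 1: Filter items where value > 13:
  'a': 19 > 13: kept
  'b': 9 <= 13: removed
  'd': 11 <= 13: removed
  'f': 10 <= 13: removed
Therefore result = {'a': 19}.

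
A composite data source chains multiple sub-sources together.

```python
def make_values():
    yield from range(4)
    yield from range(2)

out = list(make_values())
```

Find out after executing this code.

Step 1: Trace yields in order:
  yield 0
  yield 1
  yield 2
  yield 3
  yield 0
  yield 1
Therefore out = [0, 1, 2, 3, 0, 1].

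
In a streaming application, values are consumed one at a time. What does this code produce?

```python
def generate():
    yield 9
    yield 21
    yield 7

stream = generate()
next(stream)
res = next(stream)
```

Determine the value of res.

Step 1: generate() creates a generator.
Step 2: next(stream) yields 9 (consumed and discarded).
Step 3: next(stream) yields 21, assigned to res.
Therefore res = 21.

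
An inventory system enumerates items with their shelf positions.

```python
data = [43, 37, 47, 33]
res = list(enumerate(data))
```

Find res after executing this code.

Step 1: enumerate pairs each element with its index:
  (0, 43)
  (1, 37)
  (2, 47)
  (3, 33)
Therefore res = [(0, 43), (1, 37), (2, 47), (3, 33)].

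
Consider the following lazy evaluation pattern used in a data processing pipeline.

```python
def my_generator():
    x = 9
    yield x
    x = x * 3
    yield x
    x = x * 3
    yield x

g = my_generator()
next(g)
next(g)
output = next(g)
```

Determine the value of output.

Step 1: Trace through generator execution:
  Yield 1: x starts at 9, yield 9
  Yield 2: x = 9 * 3 = 27, yield 27
  Yield 3: x = 27 * 3 = 81, yield 81
Step 2: First next() gets 9, second next() gets the second value, third next() yields 81.
Therefore output = 81.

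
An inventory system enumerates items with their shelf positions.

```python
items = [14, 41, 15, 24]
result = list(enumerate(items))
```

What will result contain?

Step 1: enumerate pairs each element with its index:
  (0, 14)
  (1, 41)
  (2, 15)
  (3, 24)
Therefore result = [(0, 14), (1, 41), (2, 15), (3, 24)].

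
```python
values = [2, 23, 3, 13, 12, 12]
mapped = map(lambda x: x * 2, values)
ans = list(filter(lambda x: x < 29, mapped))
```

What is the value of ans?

Step 1: Map x * 2:
  2 -> 4
  23 -> 46
  3 -> 6
  13 -> 26
  12 -> 24
  12 -> 24
Step 2: Filter for < 29:
  4: kept
  46: removed
  6: kept
  26: kept
  24: kept
  24: kept
Therefore ans = [4, 6, 26, 24, 24].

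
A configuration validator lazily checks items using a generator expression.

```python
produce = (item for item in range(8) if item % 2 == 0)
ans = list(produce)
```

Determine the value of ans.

Step 1: Filter range(8) keeping only even values:
  item=0: even, included
  item=1: odd, excluded
  item=2: even, included
  item=3: odd, excluded
  item=4: even, included
  item=5: odd, excluded
  item=6: even, included
  item=7: odd, excluded
Therefore ans = [0, 2, 4, 6].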